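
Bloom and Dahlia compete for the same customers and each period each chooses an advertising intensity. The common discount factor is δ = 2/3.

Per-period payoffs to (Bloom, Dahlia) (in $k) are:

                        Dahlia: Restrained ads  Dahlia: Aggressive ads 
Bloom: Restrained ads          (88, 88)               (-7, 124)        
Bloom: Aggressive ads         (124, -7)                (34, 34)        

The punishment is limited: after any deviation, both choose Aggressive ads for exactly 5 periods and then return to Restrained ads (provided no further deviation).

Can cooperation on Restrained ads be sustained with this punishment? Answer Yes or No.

Yes

A one-shot deviation gives 124 now, then 34 for 5 periods, then back to 88.
Gain from deviating: (124−88) today; loss: (88−34) in each of the next 5 periods.
No-deviation condition: (88−34)(δ+…+δ^5) ≥ 124−88, i.e. δ+…+δ^5 ≥ 2/3.
At δ = 2/3: δ+…+δ^5 = 1.7366 ≥ 0.6667.
So cooperation is sustainable.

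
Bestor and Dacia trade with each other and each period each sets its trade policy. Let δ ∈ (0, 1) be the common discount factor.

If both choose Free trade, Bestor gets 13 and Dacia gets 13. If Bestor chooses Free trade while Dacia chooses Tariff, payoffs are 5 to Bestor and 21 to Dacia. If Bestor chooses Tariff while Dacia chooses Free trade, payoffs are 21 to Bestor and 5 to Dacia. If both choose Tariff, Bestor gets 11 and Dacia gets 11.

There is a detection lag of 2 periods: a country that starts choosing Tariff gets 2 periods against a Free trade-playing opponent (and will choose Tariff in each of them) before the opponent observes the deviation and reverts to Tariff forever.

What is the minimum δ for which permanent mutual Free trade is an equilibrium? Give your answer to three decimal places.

A deviator earns 21 for 2 periods, then 11 forever; cooperating earns 13 forever. Multiplying the IC by (1−δ):
13 ≥ 21(1−δ^2) + 11δ^2, so 10·δ^2 ≥ 8 and δ^2 ≥ 4/5.
δ ≥ (4/5)^(1/2) ≈ 0.894.

0.894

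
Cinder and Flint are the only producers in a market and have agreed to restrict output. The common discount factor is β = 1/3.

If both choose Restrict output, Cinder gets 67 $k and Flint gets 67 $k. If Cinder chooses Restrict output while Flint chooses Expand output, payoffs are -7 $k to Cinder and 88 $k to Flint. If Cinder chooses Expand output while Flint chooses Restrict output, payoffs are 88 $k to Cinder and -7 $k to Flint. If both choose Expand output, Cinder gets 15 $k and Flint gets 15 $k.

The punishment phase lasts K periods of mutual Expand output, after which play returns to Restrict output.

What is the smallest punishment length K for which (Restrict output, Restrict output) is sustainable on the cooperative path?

IC: β(1−β^K)/(1−β) ≥ (88−67)/(67−15) = 21/52.
With β = 1/3: need 1 − β^K ≥ 21/52·(1−1/3)/(1/3), i.e. β^K ≤ 0.1923.
Since (1/3)^1 = 0.3333 and (1/3)^2 = 0.1111, the smallest such K is 2.

2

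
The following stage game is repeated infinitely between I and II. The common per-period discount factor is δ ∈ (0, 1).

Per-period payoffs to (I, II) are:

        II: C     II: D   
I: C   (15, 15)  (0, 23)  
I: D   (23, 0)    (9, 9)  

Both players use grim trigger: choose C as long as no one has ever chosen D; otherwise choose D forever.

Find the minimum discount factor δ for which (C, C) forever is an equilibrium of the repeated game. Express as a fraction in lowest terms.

Under grim trigger the critical discount factor is (T−C)/(T−P) with T = 23, C = 15, P = 9.
δ* = (23−15)/(23−9) = 8/14 = 4/7.

4/7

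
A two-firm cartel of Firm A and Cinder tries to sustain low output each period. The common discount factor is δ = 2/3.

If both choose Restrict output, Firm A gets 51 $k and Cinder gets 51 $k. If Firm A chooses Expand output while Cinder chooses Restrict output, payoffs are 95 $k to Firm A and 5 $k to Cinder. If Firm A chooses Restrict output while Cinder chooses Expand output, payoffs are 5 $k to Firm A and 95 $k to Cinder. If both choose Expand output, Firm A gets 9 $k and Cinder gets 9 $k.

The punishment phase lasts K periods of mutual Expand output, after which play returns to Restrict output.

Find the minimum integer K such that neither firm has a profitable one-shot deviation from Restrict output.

2

Need Σ_{k=1}^{K} δ^k ≥ (95−51)/(51−9) = 1.0476 at δ = 2/3.
At K = 1 the sum is 0.6667 < 1.0476; at K = 2 it is 1.1111 ≥ 1.0476.
So the minimum punishment length is K = 2.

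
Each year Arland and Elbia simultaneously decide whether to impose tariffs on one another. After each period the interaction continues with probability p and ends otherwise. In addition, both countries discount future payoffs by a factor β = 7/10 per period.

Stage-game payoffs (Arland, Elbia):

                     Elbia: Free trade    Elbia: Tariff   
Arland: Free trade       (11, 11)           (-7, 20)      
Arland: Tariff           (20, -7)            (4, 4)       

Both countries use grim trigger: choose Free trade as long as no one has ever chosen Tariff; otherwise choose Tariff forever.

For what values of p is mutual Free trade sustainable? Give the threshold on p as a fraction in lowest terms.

Expected continuation weight on next period's payoff is β·p = 7/10·p, which plays the role of the discount factor.
Cooperation requires 7/10·p ≥ (20−11)/(20−4) = 9/16, hence p ≥ 45/56.

45/56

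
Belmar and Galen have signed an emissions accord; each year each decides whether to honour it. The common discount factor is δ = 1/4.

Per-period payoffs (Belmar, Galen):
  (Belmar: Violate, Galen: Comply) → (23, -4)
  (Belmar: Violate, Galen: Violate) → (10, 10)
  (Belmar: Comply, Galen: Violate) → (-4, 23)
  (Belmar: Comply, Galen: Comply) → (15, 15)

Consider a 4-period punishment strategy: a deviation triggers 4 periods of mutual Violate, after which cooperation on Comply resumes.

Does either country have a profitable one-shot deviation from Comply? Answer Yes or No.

Yes

Comparing payoff streams over the 5 periods until play realigns: cooperate → 15(1+δ+…+δ^4); deviate → 23 + 10(δ+…+δ^4).
Cooperation is sustained iff (15−10)(δ+…+δ^4) ≥ 23−15.
δ+…+δ^4 = 1/4·(1−(1/4)^4)/(1−1/4) = 0.3320, and (23−15)/(15−10) = 1.6000.
0.3320 < 1.6000, so cooperation is not sustainable.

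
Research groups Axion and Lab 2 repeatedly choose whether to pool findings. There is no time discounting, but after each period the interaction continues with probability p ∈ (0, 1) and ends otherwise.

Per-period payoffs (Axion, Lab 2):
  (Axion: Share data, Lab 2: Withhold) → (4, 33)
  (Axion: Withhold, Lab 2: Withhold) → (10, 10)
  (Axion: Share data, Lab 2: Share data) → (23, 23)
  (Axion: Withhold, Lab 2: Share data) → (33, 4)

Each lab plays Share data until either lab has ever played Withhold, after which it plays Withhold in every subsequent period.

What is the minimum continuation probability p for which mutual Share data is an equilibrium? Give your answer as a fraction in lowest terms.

Expected cooperation value is 23 + p·23 + p²·23 + … = 23/(1−p); deviation gives 33 + p·10/(1−p).
23 ≥ 33(1−p) + 10p ⇒ 23p ≥ 10 ⇒ p ≥ 10/23.

10/23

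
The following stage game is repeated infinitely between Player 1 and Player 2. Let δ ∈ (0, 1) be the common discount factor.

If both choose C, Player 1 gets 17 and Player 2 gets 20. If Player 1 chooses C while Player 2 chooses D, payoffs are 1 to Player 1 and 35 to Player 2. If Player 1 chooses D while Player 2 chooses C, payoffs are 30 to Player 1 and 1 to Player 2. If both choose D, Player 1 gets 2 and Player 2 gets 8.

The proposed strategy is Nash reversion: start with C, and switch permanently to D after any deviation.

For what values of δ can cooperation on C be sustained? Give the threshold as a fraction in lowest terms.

5/9

For Player 1: deviation gain 30−17 = 13, per-period punishment loss 17−2 = 15. IC gives δ ≥ 13/28.
For Player 2: gain 15, loss 12 per period, so δ ≥ 15/27 = 5/9.
The tighter constraint is Player 2's, so cooperation needs δ ≥ 5/9.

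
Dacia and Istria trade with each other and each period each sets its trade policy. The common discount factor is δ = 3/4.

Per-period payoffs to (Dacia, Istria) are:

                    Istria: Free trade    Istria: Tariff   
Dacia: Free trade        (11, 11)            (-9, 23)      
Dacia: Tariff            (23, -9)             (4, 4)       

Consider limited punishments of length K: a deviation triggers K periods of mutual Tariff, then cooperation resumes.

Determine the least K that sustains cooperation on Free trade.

IC: δ(1−δ^K)/(1−δ) ≥ (23−11)/(11−4) = 12/7.
With δ = 3/4: need 1 − δ^K ≥ 12/7·(1−3/4)/(3/4), i.e. δ^K ≤ 0.4286.
Since (3/4)^2 = 0.5625 and (3/4)^3 = 0.4219, the smallest such K is 3.

3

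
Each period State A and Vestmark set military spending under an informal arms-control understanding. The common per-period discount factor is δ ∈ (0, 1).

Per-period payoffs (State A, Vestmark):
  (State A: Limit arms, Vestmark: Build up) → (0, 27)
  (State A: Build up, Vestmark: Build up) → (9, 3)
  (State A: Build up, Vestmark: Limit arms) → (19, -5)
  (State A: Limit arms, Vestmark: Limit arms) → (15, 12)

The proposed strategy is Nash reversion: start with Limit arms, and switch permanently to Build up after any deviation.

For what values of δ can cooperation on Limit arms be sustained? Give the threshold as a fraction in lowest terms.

State A: cooperation gives 15 each period; deviation gives 19 once then 9 forever.
  15/(1−δ) ≥ 19 + 9δ/(1−δ) ⇒ δ ≥ 4/10 = 2/5.
Vestmark: cooperation gives 12 each period; deviation gives 27 once then 3 forever.
  δ ≥ 15/24 = 5/8.
Both must hold, so the binding constraint is Vestmark's: δ ≥ 5/8.

5/8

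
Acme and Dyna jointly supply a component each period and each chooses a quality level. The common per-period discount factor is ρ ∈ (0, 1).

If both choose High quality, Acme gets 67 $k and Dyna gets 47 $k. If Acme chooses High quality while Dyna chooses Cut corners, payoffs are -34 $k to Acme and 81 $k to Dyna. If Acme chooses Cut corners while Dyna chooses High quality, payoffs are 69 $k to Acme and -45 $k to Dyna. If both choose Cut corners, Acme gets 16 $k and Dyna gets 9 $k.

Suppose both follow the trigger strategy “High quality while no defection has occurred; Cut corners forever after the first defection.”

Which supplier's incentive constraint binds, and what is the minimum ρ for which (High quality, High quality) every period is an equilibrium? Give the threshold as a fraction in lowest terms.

Dyna; ρ ≥ 17/36

Acme: cooperation gives 67 each period; deviation gives 69 once then 16 forever.
  67/(1−ρ) ≥ 69 + 16ρ/(1−ρ) ⇒ ρ ≥ 2/53.
Dyna: cooperation gives 47 each period; deviation gives 81 once then 9 forever.
  ρ ≥ 34/72 = 17/36.
Both must hold, so the binding constraint is Dyna's: ρ ≥ 17/36.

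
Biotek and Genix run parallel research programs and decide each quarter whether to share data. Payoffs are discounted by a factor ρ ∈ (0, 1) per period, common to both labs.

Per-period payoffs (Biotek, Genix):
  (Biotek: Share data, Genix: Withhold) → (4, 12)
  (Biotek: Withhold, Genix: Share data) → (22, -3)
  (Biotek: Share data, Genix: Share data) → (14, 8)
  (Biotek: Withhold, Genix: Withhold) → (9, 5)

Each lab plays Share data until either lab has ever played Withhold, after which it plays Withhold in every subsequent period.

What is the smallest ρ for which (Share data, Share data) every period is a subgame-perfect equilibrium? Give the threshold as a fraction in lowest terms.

Biotek: cooperation gives 14 each period; deviation gives 22 once then 9 forever.
  14/(1−ρ) ≥ 22 + 9ρ/(1−ρ) ⇒ ρ ≥ 8/13.
Genix: cooperation gives 8 each period; deviation gives 12 once then 5 forever.
  ρ ≥ 4/7.
Both must hold, so the binding constraint is Biotek's: ρ ≥ 8/13.

8/13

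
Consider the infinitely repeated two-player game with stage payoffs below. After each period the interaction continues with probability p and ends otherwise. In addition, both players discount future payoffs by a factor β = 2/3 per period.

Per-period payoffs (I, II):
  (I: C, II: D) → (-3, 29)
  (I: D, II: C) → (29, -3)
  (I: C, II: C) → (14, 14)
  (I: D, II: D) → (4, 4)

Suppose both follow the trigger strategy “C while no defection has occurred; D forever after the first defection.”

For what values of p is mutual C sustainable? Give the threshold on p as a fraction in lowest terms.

9/10

Expected continuation weight on next period's payoff is β·p = 2/3·p, which plays the role of the discount factor.
Cooperation requires 2/3·p ≥ (29−14)/(29−4) = 3/5, hence p ≥ 9/10.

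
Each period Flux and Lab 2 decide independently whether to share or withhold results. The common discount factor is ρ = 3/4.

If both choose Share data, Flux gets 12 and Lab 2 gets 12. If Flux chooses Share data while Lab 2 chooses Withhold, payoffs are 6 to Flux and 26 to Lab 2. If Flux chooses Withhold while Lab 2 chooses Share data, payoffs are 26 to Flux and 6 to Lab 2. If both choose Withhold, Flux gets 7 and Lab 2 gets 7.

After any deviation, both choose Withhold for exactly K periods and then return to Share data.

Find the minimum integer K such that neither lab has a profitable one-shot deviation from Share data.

No profitable deviation requires (12−7)(ρ+…+ρ^K) ≥ 26−12, i.e. ρ+…+ρ^K ≥ 14/5 ≈ 2.8000.
With ρ = 3/4, the partial sums are K=1: 0.7500, K=2: 1.3125, …, K=8: 2.6997, K=9: 2.7747, K=10: 2.8311.
K = 10 is the first length at which the sum reaches 2.8000.

10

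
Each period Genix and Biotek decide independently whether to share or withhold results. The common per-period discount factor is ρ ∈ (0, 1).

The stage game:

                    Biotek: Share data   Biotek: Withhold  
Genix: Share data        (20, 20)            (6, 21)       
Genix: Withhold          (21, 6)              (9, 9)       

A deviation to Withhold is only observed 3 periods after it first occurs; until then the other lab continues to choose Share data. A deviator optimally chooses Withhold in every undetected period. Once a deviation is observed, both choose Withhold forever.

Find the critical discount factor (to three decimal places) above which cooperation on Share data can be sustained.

A deviator earns 21 for 3 periods, then 9 forever; cooperating earns 20 forever. Multiplying the IC by (1−ρ):
20 ≥ 21(1−ρ^3) + 9ρ^3, so 12·ρ^3 ≥ 1 and ρ^3 ≥ 1/12.
ρ ≥ (1/12)^(1/3) ≈ 0.437.

0.437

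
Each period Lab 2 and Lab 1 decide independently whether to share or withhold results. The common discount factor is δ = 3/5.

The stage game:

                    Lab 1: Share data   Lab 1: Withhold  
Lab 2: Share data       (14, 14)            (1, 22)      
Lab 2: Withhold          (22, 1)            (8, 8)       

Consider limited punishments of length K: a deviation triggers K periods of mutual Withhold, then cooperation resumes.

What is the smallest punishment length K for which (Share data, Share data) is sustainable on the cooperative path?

IC: δ(1−δ^K)/(1−δ) ≥ (22−14)/(14−8) = 4/3.
With δ = 3/5: need 1 − δ^K ≥ 4/3·(1−3/5)/(3/5), i.e. δ^K ≤ 0.1111.
Since (3/5)^4 = 0.1296 and (3/5)^5 = 0.0778, the smallest such K is 5.

5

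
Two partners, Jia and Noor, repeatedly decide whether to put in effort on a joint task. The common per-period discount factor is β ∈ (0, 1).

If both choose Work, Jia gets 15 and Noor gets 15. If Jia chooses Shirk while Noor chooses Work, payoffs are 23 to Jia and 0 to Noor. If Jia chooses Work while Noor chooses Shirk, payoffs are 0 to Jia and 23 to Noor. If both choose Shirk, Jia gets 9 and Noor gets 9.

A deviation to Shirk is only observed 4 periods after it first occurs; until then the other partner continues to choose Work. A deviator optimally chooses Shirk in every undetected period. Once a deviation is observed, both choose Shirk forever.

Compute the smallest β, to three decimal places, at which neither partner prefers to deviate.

0.869

A deviator earns 23 for 4 periods, then 9 forever; cooperating earns 15 forever. Multiplying the IC by (1−β):
15 ≥ 23(1−β^4) + 9β^4, so 14·β^4 ≥ 8 and β^4 ≥ 4/7.
β ≥ (4/7)^(1/4) ≈ 0.869.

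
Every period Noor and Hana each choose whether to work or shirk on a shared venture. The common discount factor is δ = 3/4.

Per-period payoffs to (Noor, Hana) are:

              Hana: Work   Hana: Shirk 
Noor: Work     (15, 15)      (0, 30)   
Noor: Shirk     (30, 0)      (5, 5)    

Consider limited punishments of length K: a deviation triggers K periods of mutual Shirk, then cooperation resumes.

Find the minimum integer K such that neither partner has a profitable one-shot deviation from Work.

IC: δ(1−δ^K)/(1−δ) ≥ (30−15)/(15−5) = 3/2.
With δ = 3/4: need 1 − δ^K ≥ 3/2·(1−3/4)/(3/4), i.e. δ^K ≤ 0.5000.
Since (3/4)^2 = 0.5625 and (3/4)^3 = 0.4219, the smallest such K is 3.

3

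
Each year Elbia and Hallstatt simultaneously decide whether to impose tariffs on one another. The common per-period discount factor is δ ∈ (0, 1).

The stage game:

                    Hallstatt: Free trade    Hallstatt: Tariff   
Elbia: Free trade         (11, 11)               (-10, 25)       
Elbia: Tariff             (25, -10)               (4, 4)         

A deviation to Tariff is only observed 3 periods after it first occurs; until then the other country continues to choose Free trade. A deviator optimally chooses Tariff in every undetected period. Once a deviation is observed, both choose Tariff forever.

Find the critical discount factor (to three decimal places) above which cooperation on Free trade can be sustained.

0.874

The best deviation is to choose Tariff for all 3 undetected periods, earning 25 each, then 4 forever once detected.
Deviation value: 25(1−δ^3)/(1−δ) + 4δ^3/(1−δ); cooperation value: 11/(1−δ).
IC: 11 ≥ 25(1−δ^3) + 4δ^3 = 25 − 21δ^3.
So δ^3 ≥ 14/21 = 2/3, giving δ ≥ (2/3)^(1/3) ≈ 0.874.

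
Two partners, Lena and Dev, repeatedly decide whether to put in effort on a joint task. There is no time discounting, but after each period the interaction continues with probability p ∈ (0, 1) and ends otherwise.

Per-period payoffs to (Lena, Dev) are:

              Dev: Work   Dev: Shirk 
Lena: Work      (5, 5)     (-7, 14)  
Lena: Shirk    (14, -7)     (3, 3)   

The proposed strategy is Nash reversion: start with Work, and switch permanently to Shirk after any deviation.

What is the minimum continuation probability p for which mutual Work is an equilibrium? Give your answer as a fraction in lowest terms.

9/11

With no time discounting, the continuation probability p plays the role of the discount factor.
Grim-trigger IC: 5/(1−p) ≥ 14 + 3p/(1−p) ⇒ p ≥ (14−5)/(14−3) = 9/11.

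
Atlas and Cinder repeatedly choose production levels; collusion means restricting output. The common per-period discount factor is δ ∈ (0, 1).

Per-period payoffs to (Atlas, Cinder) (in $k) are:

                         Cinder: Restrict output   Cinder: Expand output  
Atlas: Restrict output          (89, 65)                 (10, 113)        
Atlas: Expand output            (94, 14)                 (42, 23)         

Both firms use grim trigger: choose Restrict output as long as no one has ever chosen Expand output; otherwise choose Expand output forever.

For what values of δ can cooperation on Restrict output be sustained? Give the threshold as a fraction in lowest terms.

For Atlas: deviation gain 94−89 = 5, per-period punishment loss 89−42 = 47. IC gives δ ≥ 5/52.
For Cinder: gain 48, loss 42 per period, so δ ≥ 48/90 = 8/15.
The tighter constraint is Cinder's, so cooperation needs δ ≥ 8/15.

8/15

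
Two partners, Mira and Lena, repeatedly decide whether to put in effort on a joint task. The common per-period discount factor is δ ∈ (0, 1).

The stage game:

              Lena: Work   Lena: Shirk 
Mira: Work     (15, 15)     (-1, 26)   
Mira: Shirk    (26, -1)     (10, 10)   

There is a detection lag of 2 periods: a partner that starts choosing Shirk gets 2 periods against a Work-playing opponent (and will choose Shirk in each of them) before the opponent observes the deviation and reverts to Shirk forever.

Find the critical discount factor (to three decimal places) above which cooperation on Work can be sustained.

The best deviation is to choose Shirk for all 2 undetected periods, earning 26 each, then 10 forever once detected.
Deviation value: 26(1−δ^2)/(1−δ) + 10δ^2/(1−δ); cooperation value: 15/(1−δ).
IC: 15 ≥ 26(1−δ^2) + 10δ^2 = 26 − 16δ^2.
So δ^2 ≥ 11/16, giving δ ≥ (11/16)^(1/2) ≈ 0.829.

0.829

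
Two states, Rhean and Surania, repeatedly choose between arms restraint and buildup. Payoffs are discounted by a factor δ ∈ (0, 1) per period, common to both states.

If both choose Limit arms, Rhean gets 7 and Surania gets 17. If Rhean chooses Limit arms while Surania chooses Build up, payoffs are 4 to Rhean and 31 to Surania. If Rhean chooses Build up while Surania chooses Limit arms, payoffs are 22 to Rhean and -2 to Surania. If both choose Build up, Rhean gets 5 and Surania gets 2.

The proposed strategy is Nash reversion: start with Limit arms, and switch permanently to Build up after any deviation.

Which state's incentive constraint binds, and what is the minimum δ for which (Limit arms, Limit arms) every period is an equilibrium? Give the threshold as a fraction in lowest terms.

Rhean; δ ≥ 15/17

For Rhean: deviation gain 22−7 = 15, per-period punishment loss 7−5 = 2. IC gives δ ≥ 15/17.
For Surania: gain 14, loss 15 per period, so δ ≥ 14/29.
The tighter constraint is Rhean's, so cooperation needs δ ≥ 15/17.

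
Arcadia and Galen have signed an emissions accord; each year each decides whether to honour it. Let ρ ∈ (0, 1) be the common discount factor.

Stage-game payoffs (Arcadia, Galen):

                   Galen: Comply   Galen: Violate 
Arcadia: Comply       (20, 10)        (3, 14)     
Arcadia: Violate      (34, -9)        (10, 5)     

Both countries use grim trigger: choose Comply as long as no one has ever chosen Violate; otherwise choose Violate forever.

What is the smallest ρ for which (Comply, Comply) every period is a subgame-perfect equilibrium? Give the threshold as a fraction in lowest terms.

7/12

Arcadia: cooperation gives 20 each period; deviation gives 34 once then 10 forever.
  20/(1−ρ) ≥ 34 + 10ρ/(1−ρ) ⇒ ρ ≥ 14/24 = 7/12.
Galen: cooperation gives 10 each period; deviation gives 14 once then 5 forever.
  ρ ≥ 4/9.
Both must hold, so the binding constraint is Arcadia's: ρ ≥ 7/12.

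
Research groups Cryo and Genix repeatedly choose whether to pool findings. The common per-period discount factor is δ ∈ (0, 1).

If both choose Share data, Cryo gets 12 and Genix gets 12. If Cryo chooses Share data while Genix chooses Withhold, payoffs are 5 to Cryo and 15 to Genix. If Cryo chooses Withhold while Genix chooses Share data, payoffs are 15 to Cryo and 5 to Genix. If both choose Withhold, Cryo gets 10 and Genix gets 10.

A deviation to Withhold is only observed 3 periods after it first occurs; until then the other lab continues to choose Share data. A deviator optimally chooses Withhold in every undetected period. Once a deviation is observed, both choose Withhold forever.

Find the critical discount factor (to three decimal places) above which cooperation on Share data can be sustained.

The best deviation is to choose Withhold for all 3 undetected periods, earning 15 each, then 10 forever once detected.
Deviation value: 15(1−δ^3)/(1−δ) + 10δ^3/(1−δ); cooperation value: 12/(1−δ).
IC: 12 ≥ 15(1−δ^3) + 10δ^3 = 15 − 5δ^3.
So δ^3 ≥ 3/5, giving δ ≥ (3/5)^(1/3) ≈ 0.843.

0.843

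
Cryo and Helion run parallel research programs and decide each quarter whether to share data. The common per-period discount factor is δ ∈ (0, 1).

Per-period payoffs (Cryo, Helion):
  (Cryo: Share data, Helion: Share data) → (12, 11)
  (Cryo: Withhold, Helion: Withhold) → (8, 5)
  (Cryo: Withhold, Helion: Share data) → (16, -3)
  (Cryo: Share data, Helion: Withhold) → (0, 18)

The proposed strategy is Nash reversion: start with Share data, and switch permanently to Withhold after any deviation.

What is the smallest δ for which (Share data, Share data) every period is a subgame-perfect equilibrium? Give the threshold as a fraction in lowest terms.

Cryo: cooperation gives 12 each period; deviation gives 16 once then 8 forever.
  12/(1−δ) ≥ 16 + 8δ/(1−δ) ⇒ δ ≥ 4/8 = 1/2.
Helion: cooperation gives 11 each period; deviation gives 18 once then 5 forever.
  δ ≥ 7/13.
Both must hold, so the binding constraint is Helion's: δ ≥ 7/13.

7/13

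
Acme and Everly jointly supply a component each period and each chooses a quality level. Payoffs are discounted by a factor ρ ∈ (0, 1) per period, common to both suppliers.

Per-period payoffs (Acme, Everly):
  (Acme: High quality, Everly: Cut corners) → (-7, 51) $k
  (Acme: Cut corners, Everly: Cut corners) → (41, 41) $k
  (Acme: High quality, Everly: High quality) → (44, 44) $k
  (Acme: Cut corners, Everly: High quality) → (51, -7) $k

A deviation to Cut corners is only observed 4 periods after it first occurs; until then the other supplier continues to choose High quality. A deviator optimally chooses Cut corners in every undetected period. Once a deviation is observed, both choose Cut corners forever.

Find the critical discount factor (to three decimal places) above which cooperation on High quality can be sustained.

0.915

Deviating for the 4 undetected periods gains 51−44 = 7 per period over cooperation, then loses 44−41 = 3 per period forever once punishment starts.
Gain: 7(1 + ρ + … + ρ^3); loss: 3·ρ^4/(1−ρ).
No profitable deviation ⇔ 7(1−ρ^4) ≤ 3·ρ^4, i.e. ρ^4 ≥ 7/(7+3) = 7/10.
Hence ρ ≥ (7/10)^(1/4) ≈ 0.915.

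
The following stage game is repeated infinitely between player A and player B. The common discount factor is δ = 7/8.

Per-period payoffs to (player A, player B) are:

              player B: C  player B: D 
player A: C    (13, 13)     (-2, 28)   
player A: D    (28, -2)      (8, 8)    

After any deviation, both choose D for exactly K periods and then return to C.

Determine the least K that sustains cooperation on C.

5

No profitable deviation requires (13−8)(δ+…+δ^K) ≥ 28−13, i.e. δ+…+δ^K ≥ 3 ≈ 3.0000.
With δ = 7/8, the partial sums are K=1: 0.8750, K=2: 1.6406, K=3: 2.3105, K=4: 2.8967, K=5: 3.4096.
K = 5 is the first length at which the sum reaches 3.0000.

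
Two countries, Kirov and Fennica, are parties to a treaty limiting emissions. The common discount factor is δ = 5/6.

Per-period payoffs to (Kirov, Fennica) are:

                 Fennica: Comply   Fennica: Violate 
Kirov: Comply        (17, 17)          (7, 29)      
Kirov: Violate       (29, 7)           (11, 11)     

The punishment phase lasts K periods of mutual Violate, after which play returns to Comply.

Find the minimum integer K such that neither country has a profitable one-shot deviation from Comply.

3

No profitable deviation requires (17−11)(δ+…+δ^K) ≥ 29−17, i.e. δ+…+δ^K ≥ 2 ≈ 2.0000.
With δ = 5/6, the partial sums are K=1: 0.8333, K=2: 1.5278, K=3: 2.1065.
K = 3 is the first length at which the sum reaches 2.0000.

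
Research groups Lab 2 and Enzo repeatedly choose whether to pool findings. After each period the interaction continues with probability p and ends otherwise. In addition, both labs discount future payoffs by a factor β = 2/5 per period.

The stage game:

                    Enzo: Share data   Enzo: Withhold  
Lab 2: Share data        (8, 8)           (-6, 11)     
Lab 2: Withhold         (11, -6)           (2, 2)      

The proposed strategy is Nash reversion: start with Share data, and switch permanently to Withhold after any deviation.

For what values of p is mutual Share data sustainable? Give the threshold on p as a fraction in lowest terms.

Expected continuation weight on next period's payoff is β·p = 2/5·p, which plays the role of the discount factor.
Cooperation requires 2/5·p ≥ (11−8)/(11−2) = 1/3, hence p ≥ 5/6.

5/6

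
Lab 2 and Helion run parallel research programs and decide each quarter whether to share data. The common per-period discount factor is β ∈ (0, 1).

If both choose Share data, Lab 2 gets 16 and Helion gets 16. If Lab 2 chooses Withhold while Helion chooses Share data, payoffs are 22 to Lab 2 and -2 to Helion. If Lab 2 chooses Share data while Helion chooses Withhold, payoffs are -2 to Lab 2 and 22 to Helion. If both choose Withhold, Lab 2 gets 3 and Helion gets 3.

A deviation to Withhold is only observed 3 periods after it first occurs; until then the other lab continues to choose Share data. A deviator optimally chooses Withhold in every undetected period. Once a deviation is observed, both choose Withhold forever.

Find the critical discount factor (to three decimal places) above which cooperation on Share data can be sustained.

A deviator earns 22 for 3 periods, then 3 forever; cooperating earns 16 forever. Multiplying the IC by (1−β):
16 ≥ 22(1−β^3) + 3β^3, so 19·β^3 ≥ 6 and β^3 ≥ 6/19.
β ≥ (6/19)^(1/3) ≈ 0.681.

0.681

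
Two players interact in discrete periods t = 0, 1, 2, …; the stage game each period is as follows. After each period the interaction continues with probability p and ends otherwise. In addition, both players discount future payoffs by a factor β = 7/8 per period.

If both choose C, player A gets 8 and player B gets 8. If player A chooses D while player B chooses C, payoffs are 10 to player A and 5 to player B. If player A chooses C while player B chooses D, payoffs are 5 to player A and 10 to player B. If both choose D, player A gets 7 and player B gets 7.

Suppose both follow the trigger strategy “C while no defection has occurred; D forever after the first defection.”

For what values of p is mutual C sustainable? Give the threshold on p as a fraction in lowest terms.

With continuation probability p and discount β, the effective per-period discount factor is βp.
Grim-trigger IC: βp ≥ (10−8)/(10−7) = 2/3.
So p ≥ (2/3)/(7/8) = 16/21.

16/21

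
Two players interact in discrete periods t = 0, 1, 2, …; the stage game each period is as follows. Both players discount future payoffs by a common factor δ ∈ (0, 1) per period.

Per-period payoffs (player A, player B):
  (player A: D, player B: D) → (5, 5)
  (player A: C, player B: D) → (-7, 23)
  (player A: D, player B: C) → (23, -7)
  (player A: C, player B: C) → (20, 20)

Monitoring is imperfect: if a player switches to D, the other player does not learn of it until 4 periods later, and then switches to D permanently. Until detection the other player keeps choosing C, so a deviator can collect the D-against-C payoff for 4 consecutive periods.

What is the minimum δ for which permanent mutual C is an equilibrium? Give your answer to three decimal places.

0.639

A deviator earns 23 for 4 periods, then 5 forever; cooperating earns 20 forever. Multiplying the IC by (1−δ):
20 ≥ 23(1−δ^4) + 5δ^4, so 18·δ^4 ≥ 3 and δ^4 ≥ 1/6.
δ ≥ (1/6)^(1/4) ≈ 0.639.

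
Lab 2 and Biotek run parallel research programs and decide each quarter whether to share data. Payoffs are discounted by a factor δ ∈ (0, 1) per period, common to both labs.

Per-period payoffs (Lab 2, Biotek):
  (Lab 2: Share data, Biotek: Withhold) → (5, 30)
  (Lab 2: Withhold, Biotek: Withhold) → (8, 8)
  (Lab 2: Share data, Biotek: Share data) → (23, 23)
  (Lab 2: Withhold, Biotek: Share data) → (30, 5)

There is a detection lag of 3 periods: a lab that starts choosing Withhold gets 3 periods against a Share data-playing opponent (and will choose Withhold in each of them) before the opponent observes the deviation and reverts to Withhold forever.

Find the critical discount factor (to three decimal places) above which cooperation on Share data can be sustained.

The best deviation is to choose Withhold for all 3 undetected periods, earning 30 each, then 8 forever once detected.
Deviation value: 30(1−δ^3)/(1−δ) + 8δ^3/(1−δ); cooperation value: 23/(1−δ).
IC: 23 ≥ 30(1−δ^3) + 8δ^3 = 30 − 22δ^3.
So δ^3 ≥ 7/22, giving δ ≥ (7/22)^(1/3) ≈ 0.683.

0.683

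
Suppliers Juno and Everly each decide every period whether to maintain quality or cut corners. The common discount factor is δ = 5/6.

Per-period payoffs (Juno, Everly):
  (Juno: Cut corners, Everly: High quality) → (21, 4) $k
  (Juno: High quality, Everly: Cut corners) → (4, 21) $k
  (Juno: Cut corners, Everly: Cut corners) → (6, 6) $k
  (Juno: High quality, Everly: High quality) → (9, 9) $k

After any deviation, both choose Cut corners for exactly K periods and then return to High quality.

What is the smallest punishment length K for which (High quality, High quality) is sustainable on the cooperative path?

No profitable deviation requires (9−6)(δ+…+δ^K) ≥ 21−9, i.e. δ+…+δ^K ≥ 4 ≈ 4.0000.
With δ = 5/6, the partial sums are K=1: 0.8333, K=2: 1.5278, …, K=7: 3.6046, K=8: 3.8372, K=9: 4.0310.
K = 9 is the first length at which the sum reaches 4.0000.

9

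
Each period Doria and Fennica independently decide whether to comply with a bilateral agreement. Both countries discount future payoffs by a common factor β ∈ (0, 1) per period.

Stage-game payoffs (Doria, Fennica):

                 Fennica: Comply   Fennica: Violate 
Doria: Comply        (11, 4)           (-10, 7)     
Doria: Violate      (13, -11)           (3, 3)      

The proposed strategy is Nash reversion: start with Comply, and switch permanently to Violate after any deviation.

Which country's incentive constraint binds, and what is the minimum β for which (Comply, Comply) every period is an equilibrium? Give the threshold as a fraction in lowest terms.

Fennica; β ≥ 3/4

Doria: cooperation gives 11 each period; deviation gives 13 once then 3 forever.
  11/(1−β) ≥ 13 + 3β/(1−β) ⇒ β ≥ 2/10 = 1/5.
Fennica: cooperation gives 4 each period; deviation gives 7 once then 3 forever.
  β ≥ 3/4.
Both must hold, so the binding constraint is Fennica's: β ≥ 3/4.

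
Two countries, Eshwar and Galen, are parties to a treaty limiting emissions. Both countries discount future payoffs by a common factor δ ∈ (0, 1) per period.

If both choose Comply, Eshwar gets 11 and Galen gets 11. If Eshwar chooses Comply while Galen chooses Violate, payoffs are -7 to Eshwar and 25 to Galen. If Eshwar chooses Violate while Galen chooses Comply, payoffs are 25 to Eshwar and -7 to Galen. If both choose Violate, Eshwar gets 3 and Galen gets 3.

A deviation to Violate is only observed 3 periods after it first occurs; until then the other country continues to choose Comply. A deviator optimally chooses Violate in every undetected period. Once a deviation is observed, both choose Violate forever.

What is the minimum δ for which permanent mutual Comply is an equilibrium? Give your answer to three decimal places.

0.860

A deviator earns 25 for 3 periods, then 3 forever; cooperating earns 11 forever. Multiplying the IC by (1−δ):
11 ≥ 25(1−δ^3) + 3δ^3, so 22·δ^3 ≥ 14 and δ^3 ≥ 7/11.
δ ≥ (7/11)^(1/3) ≈ 0.860.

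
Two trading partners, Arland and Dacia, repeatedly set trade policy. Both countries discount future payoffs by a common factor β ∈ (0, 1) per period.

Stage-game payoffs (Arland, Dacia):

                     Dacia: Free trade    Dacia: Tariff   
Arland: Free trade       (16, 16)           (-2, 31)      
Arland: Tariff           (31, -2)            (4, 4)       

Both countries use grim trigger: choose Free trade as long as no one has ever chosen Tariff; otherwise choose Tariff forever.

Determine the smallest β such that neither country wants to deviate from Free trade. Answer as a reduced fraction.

Under grim trigger the critical discount factor is (T−C)/(T−P) with T = 31, C = 16, P = 4.
β* = (31−16)/(31−4) = 15/27 = 5/9.

5/9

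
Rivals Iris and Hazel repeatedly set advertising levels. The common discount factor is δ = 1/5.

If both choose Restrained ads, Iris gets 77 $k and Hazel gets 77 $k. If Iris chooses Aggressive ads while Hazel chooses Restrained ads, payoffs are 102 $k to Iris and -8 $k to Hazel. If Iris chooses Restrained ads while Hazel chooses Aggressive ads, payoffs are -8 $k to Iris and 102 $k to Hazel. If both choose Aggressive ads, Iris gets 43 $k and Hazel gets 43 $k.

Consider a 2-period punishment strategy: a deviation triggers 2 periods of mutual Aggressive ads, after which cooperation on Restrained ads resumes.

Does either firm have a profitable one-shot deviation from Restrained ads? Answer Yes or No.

Yes

A one-shot deviation gives 102 now, then 43 for 2 periods, then back to 77.
Gain from deviating: (102−77) today; loss: (77−43) in each of the next 2 periods.
No-deviation condition: (77−43)(δ+…+δ^2) ≥ 102−77, i.e. δ+…+δ^2 ≥ 25/34.
At δ = 1/5: δ+…+δ^2 = 0.2400 < 0.7353.
So cooperation is not sustainable.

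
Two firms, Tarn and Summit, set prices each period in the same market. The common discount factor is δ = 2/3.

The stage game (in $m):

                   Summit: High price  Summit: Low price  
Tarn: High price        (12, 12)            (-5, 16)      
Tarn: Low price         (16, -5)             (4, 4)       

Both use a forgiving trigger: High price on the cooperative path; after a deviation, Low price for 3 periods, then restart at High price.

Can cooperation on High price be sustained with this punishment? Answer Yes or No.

Yes

A one-shot deviation gives 16 now, then 4 for 3 periods, then back to 12.
Gain from deviating: (16−12) today; loss: (12−4) in each of the next 3 periods.
No-deviation condition: (12−4)(δ+…+δ^3) ≥ 16−12, i.e. δ+…+δ^3 ≥ 1/2.
At δ = 2/3: δ+…+δ^3 = 1.4074 ≥ 0.5000.
So cooperation is sustainable.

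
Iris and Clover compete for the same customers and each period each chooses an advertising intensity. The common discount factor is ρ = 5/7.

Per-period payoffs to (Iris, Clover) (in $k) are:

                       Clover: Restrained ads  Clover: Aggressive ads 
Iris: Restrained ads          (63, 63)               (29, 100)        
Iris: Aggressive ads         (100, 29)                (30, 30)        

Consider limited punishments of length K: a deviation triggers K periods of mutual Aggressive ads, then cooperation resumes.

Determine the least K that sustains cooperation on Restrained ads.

2

No profitable deviation requires (63−30)(ρ+…+ρ^K) ≥ 100−63, i.e. ρ+…+ρ^K ≥ 37/33 ≈ 1.1212.
With ρ = 5/7, the partial sums are K=1: 0.7143, K=2: 1.2245.
K = 2 is the first length at which the sum reaches 1.1212.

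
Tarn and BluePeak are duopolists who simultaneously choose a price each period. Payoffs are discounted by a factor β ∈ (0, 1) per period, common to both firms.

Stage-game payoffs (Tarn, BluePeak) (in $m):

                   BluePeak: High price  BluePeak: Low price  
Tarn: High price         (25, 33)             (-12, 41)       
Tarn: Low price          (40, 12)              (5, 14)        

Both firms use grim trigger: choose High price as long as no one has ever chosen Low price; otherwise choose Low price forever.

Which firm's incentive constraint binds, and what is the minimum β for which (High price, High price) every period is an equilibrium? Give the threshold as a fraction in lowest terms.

Tarn's threshold: (40−25)/(40−5) = 3/7.
BluePeak's threshold: (41−33)/(41−14) = 8/27.
3/7 > 8/27, so Tarn binds and β* = 3/7.

Tarn; β ≥ 3/7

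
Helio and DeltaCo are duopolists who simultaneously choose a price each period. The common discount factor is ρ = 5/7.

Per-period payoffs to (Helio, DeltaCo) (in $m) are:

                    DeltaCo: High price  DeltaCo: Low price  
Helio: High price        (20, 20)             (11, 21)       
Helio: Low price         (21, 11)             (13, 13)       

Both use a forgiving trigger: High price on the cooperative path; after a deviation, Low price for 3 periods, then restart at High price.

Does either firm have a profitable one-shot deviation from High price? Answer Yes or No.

No

Comparing payoff streams over the 4 periods until play realigns: cooperate → 20(1+ρ+…+ρ^3); deviate → 21 + 13(ρ+…+ρ^3).
Cooperation is sustained iff (20−13)(ρ+…+ρ^3) ≥ 21−20.
ρ+…+ρ^3 = 5/7·(1−(5/7)^3)/(1−5/7) = 1.5889, and (21−20)/(20−13) = 0.1429.
1.5889 ≥ 0.1429, so cooperation is sustainable.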